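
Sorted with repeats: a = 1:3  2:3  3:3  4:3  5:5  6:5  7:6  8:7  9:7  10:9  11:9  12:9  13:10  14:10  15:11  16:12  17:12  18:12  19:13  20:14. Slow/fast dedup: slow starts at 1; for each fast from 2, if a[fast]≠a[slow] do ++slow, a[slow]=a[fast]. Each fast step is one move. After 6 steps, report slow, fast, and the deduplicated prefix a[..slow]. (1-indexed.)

slow=1 fast=2: a[fast]=3=a[slow] dup, fast++
slow=1 fast=3: a[fast]=3=a[slow] dup, fast++
slow=1 fast=4: a[fast]=3=a[slow] dup, fast++
slow=1 fast=5: a[fast]=5≠a[slow]=3 write a[2]=5, slow++,fast++
slow=2 fast=6: a[fast]=5=a[slow] dup, fast++
slow=2 fast=7: a[fast]=6≠a[slow]=5 write a[3]=6, slow++,fast++

slow=3, fast=8, prefix=[3, 5, 6]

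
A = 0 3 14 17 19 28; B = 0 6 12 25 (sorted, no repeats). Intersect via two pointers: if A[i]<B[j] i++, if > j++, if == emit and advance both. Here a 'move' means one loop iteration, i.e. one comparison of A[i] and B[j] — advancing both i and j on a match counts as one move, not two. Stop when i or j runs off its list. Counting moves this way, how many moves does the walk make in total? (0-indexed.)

8 moves

[i=0,j=0] 0==0 emit → i++,j++
[i=1,j=1] 3<6 → i++
[i=2,j=1] 14>6 → j++
[i=2,j=2] 14>12 → j++
[i=2,j=3] 14<25 → i++
[i=3,j=3] 17<25 → i++
[i=4,j=3] 19<25 → i++
[i=5,j=3] 28>25 → j++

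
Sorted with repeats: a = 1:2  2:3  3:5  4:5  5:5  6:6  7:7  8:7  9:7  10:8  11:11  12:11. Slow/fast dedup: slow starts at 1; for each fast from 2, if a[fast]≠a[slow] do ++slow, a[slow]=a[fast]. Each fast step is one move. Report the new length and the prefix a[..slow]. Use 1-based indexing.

length 7; prefix = [2, 3, 5, 6, 7, 8, 11]

(s=1,f=2) a[fast]=3≠a[slow]=2 write a[2]=3 → slow++,fast++
(s=2,f=3) a[fast]=5≠a[slow]=3 write a[3]=5 → slow++,fast++
(s=3,f=4) a[fast]=5=a[slow] dup → fast++
(s=3,f=5) a[fast]=5=a[slow] dup → fast++
(s=3,f=6) a[fast]=6≠a[slow]=5 write a[4]=6 → slow++,fast++
(s=4,f=7) a[fast]=7≠a[slow]=6 write a[5]=7 → slow++,fast++
(s=5,f=8) a[fast]=7=a[slow] dup → fast++
(s=5,f=9) a[fast]=7=a[slow] dup → fast++
(s=5,f=10) a[fast]=8≠a[slow]=7 write a[6]=8 → slow++,fast++
(s=6,f=11) a[fast]=11≠a[slow]=8 write a[7]=11 → slow++,fast++
(s=7,f=12) a[fast]=11=a[slow] dup → fast++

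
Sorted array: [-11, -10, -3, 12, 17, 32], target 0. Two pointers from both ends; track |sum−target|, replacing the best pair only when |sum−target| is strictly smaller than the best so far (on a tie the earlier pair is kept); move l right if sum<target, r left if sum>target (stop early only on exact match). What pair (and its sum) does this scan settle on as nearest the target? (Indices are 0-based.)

[0,5] -11+32=21 d=21 * → r--
[0,4] -11+17=6 d=6 * → r--
[0,3] -11+12=1 d=1 * → r--
[0,2] -11+-3=-14 d=14 → l++
[1,2] -10+-3=-13 d=13 → l++

pair (-11, 12) with sum 1 (|Δ|=1)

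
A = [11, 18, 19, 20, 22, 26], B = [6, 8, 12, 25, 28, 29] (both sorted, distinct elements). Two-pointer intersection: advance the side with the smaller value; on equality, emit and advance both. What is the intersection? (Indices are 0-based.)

[i=0,j=0] 11>6 → j++
[i=0,j=1] 11>8 → j++
[i=0,j=2] 11<12 → i++
[i=1,j=2] 18>12 → j++
[i=1,j=3] 18<25 → i++
[i=2,j=3] 19<25 → i++
[i=3,j=3] 20<25 → i++
[i=4,j=3] 22<25 → i++
[i=5,j=3] 26>25 → j++
[i=5,j=4] 26<28 → i++

intersection = []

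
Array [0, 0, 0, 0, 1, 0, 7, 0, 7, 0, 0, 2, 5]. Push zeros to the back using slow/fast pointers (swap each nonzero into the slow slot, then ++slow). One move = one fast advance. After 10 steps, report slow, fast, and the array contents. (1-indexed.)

slow=1 fast=1: a[fast]=0, fast++
slow=1 fast=2: a[fast]=0, fast++
slow=1 fast=3: a[fast]=0, fast++
slow=1 fast=4: a[fast]=0, fast++
slow=1 fast=5: a[fast]=1≠0 swap→a[1]=1, slow++,fast++
slow=2 fast=6: a[fast]=0, fast++
slow=2 fast=7: a[fast]=7≠0 swap→a[2]=7, slow++,fast++
slow=3 fast=8: a[fast]=0, fast++
slow=3 fast=9: a[fast]=7≠0 swap→a[3]=7, slow++,fast++
slow=4 fast=10: a[fast]=0, fast++

slow=4, fast=11, a=[1, 7, 7, 0, 0, 0, 0, 0, 0, 0, 0, 2, 5]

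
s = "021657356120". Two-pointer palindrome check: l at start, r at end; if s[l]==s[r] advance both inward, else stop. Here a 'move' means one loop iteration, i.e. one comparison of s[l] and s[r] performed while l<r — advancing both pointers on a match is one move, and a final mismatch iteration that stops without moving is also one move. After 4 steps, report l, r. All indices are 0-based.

[0,11] '0'=='0' → l++,r--
[1,10] '2'=='2' → l++,r--
[2,9] '1'=='1' → l++,r--
[3,8] '6'=='6' → l++,r--

l=4, r=7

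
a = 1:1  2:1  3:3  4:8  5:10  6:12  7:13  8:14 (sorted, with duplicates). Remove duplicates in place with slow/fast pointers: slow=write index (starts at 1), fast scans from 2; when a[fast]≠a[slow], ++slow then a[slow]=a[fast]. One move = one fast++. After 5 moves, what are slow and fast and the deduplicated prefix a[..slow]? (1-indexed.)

slow=1 fast=2: a[fast]=1=a[slow] dup, fast++
slow=1 fast=3: a[fast]=3≠a[slow]=1 write a[2]=3, slow++,fast++
slow=2 fast=4: a[fast]=8≠a[slow]=3 write a[3]=8, slow++,fast++
slow=3 fast=5: a[fast]=10≠a[slow]=8 write a[4]=10, slow++,fast++
slow=4 fast=6: a[fast]=12≠a[slow]=10 write a[5]=12, slow++,fast++

slow=5, fast=7, prefix=[1, 3, 8, 10, 12]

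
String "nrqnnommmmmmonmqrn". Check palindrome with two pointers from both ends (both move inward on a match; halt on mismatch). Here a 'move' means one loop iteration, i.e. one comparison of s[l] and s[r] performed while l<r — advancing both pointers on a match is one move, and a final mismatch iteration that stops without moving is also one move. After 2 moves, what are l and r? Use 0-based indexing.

l=2, r=15

l=0 r=17: 'n'=='n', l++,r--
l=1 r=16: 'r'=='r', l++,r--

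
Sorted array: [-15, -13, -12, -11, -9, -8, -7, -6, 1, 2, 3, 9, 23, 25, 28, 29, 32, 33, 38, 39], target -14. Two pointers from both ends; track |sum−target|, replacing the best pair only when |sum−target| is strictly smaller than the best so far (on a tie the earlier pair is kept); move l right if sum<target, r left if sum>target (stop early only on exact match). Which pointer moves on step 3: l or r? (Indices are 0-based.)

r

l=0 r=19: -15+39=24 d=38 *, r--
l=0 r=18: -15+38=23 d=37 *, r--
l=0 r=17: -15+33=18 d=32 *, r--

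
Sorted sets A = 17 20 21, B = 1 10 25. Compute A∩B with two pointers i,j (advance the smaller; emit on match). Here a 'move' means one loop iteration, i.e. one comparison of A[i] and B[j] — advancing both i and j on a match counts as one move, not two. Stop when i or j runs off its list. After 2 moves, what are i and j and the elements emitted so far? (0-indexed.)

i=0 j=0: 17>1, j++
i=0 j=1: 17>10, j++

i=0, j=2, emitted=[]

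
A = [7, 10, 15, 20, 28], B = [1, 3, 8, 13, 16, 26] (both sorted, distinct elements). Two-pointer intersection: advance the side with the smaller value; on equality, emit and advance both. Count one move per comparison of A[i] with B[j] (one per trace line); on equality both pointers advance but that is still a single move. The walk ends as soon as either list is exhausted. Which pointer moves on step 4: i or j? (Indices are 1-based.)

j

i=1 j=1: 7>1, j++
i=1 j=2: 7>3, j++
i=1 j=3: 7<8, i++
i=2 j=3: 10>8, j++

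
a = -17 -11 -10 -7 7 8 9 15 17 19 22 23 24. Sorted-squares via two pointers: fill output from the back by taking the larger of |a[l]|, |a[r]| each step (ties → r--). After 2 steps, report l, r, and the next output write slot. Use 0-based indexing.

[0,12] |-17|<=|24| out[12]=576 → r--
[0,11] |-17|<=|23| out[11]=529 → r--

l=0, r=10, next write slot=10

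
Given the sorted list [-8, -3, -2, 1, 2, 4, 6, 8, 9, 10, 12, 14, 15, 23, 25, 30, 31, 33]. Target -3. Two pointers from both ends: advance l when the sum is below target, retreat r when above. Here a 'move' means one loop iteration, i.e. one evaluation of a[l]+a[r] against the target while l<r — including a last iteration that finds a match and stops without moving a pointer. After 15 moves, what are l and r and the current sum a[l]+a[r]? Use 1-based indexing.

l=2, r=4, sum=-2

[1,18] -8+33=25 >-3 → r--
[1,17] -8+31=23 >-3 → r--
[1,16] -8+30=22 >-3 → r--
[1,15] -8+25=17 >-3 → r--
[1,14] -8+23=15 >-3 → r--
[1,13] -8+15=7 >-3 → r--
[1,12] -8+14=6 >-3 → r--
[1,11] -8+12=4 >-3 → r--
[1,10] -8+10=2 >-3 → r--
[1,9] -8+9=1 >-3 → r--
[1,8] -8+8=0 >-3 → r--
[1,7] -8+6=-2 >-3 → r--
[1,6] -8+4=-4 <-3 → l++
[2,6] -3+4=1 >-3 → r--
[2,5] -3+2=-1 >-3 → r--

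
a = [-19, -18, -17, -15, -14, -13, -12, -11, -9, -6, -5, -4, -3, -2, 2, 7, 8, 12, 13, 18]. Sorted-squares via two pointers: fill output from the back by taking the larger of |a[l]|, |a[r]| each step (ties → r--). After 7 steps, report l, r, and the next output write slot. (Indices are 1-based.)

[1,20] |-19|>|18| out[20]=361 → l++
[2,20] |-18|<=|18| out[19]=324 → r--
[2,19] |-18|>|13| out[18]=324 → l++
[3,19] |-17|>|13| out[17]=289 → l++
[4,19] |-15|>|13| out[16]=225 → l++
[5,19] |-14|>|13| out[15]=196 → l++
[6,19] |-13|<=|13| out[14]=169 → r--

l=6, r=18, next write slot=13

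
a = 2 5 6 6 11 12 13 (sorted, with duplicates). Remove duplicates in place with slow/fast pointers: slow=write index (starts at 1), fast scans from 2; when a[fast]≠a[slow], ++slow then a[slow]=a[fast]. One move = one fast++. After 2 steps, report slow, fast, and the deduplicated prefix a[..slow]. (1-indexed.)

slow=3, fast=4, prefix=[2, 5, 6]

(s=1,f=2) a[fast]=5≠a[slow]=2 write a[2]=5 → slow++,fast++
(s=2,f=3) a[fast]=6≠a[slow]=5 write a[3]=6 → slow++,fast++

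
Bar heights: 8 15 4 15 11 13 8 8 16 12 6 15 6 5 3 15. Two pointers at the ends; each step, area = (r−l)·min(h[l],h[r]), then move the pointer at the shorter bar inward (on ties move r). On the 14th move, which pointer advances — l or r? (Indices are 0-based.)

l

l=0 r=15: min(8,15)*15=120 best=120 *, l++
l=1 r=15: min(15,15)*14=210 best=210 *, r--
l=1 r=14: min(15,3)*13=39 best=210, r--
l=1 r=13: min(15,5)*12=60 best=210, r--
l=1 r=12: min(15,6)*11=66 best=210, r--
l=1 r=11: min(15,15)*10=150 best=210, r--
l=1 r=10: min(15,6)*9=54 best=210, r--
l=1 r=9: min(15,12)*8=96 best=210, r--
l=1 r=8: min(15,16)*7=105 best=210, l++
l=2 r=8: min(4,16)*6=24 best=210, l++
l=3 r=8: min(15,16)*5=75 best=210, l++
l=4 r=8: min(11,16)*4=44 best=210, l++
l=5 r=8: min(13,16)*3=39 best=210, l++
l=6 r=8: min(8,16)*2=16 best=210, l++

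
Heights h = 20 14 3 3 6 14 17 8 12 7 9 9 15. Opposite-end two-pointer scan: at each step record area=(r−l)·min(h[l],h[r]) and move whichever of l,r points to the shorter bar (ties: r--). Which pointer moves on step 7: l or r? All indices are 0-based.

l=0 r=12: min(20,15)*12=180 best=180 *, r--
l=0 r=11: min(20,9)*11=99 best=180, r--
l=0 r=10: min(20,9)*10=90 best=180, r--
l=0 r=9: min(20,7)*9=63 best=180, r--
l=0 r=8: min(20,12)*8=96 best=180, r--
l=0 r=7: min(20,8)*7=56 best=180, r--
l=0 r=6: min(20,17)*6=102 best=180, r--

r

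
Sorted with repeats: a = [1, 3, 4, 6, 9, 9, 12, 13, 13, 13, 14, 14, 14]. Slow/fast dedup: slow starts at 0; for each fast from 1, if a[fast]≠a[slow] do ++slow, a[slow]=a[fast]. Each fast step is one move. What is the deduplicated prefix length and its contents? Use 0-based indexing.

slow=0 fast=1: a[fast]=3≠a[slow]=1 write a[1]=3, slow++,fast++
slow=1 fast=2: a[fast]=4≠a[slow]=3 write a[2]=4, slow++,fast++
slow=2 fast=3: a[fast]=6≠a[slow]=4 write a[3]=6, slow++,fast++
slow=3 fast=4: a[fast]=9≠a[slow]=6 write a[4]=9, slow++,fast++
slow=4 fast=5: a[fast]=9=a[slow] dup, fast++
slow=4 fast=6: a[fast]=12≠a[slow]=9 write a[5]=12, slow++,fast++
slow=5 fast=7: a[fast]=13≠a[slow]=12 write a[6]=13, slow++,fast++
slow=6 fast=8: a[fast]=13=a[slow] dup, fast++
slow=6 fast=9: a[fast]=13=a[slow] dup, fast++
slow=6 fast=10: a[fast]=14≠a[slow]=13 write a[7]=14, slow++,fast++
slow=7 fast=11: a[fast]=14=a[slow] dup, fast++
slow=7 fast=12: a[fast]=14=a[slow] dup, fast++

length 8; prefix = [1, 3, 4, 6, 9, 12, 13, 14]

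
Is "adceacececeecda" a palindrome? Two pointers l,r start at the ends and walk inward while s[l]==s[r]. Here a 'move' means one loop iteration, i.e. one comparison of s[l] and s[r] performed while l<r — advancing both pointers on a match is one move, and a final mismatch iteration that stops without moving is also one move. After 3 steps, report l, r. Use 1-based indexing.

l=4, r=12

[1,15] 'a'=='a' → l++,r--
[2,14] 'd'=='d' → l++,r--
[3,13] 'c'=='c' → l++,r--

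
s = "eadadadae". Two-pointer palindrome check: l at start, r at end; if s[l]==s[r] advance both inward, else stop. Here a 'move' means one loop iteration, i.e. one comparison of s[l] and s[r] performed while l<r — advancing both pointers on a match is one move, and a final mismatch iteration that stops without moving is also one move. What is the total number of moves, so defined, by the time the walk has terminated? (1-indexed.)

4 moves

[1,9] 'e'=='e' → l++,r--
[2,8] 'a'=='a' → l++,r--
[3,7] 'd'=='d' → l++,r--
[4,6] 'a'=='a' → l++,r--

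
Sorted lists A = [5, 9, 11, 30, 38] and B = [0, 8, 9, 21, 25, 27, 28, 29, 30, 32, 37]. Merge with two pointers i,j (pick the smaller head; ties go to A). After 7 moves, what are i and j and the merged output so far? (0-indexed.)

[i=0,j=0] A[i]=5>B[j]=0 take 0 → j++
[i=0,j=1] A[i]=5<=B[j]=8 take 5 → i++
[i=1,j=1] A[i]=9>B[j]=8 take 8 → j++
[i=1,j=2] A[i]=9<=B[j]=9 take 9 → i++
[i=2,j=2] A[i]=11>B[j]=9 take 9 → j++
[i=2,j=3] A[i]=11<=B[j]=21 take 11 → i++
[i=3,j=3] A[i]=30>B[j]=21 take 21 → j++

i=3, j=4, merged so far=[0, 5, 8, 9, 9, 11, 21]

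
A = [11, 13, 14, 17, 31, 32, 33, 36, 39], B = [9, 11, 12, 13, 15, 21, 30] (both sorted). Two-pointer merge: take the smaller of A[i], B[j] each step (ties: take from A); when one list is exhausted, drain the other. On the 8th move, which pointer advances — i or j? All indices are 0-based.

j

i=0 j=0: A[i]=11>B[j]=9 take 9, j++
i=0 j=1: A[i]=11<=B[j]=11 take 11, i++
i=1 j=1: A[i]=13>B[j]=11 take 11, j++
i=1 j=2: A[i]=13>B[j]=12 take 12, j++
i=1 j=3: A[i]=13<=B[j]=13 take 13, i++
i=2 j=3: A[i]=14>B[j]=13 take 13, j++
i=2 j=4: A[i]=14<=B[j]=15 take 14, i++
i=3 j=4: A[i]=17>B[j]=15 take 15, j++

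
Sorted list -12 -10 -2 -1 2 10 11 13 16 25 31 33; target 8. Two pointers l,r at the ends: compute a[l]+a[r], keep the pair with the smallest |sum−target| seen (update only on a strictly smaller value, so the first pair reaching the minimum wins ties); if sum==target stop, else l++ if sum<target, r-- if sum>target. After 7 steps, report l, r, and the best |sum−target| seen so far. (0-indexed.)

l=2, r=6, best |Δ|=2

l=0 r=11: -12+33=21 d=13 *, r--
l=0 r=10: -12+31=19 d=11 *, r--
l=0 r=9: -12+25=13 d=5 *, r--
l=0 r=8: -12+16=4 d=4 *, l++
l=1 r=8: -10+16=6 d=2 *, l++
l=2 r=8: -2+16=14 d=6, r--
l=2 r=7: -2+13=11 d=3, r--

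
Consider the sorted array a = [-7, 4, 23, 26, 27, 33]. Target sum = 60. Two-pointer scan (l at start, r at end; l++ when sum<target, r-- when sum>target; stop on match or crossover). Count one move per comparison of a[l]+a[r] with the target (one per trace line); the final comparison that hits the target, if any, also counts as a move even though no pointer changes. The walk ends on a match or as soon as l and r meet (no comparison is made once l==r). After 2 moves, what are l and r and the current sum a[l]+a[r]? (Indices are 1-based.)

l=3, r=6, sum=56

[1,6] -7+33=26 <60 → l++
[2,6] 4+33=37 <60 → l++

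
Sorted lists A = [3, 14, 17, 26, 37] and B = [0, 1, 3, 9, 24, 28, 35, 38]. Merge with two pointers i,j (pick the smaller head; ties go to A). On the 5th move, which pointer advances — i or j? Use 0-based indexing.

i=0 j=0: A[i]=3>B[j]=0 take 0, j++
i=0 j=1: A[i]=3>B[j]=1 take 1, j++
i=0 j=2: A[i]=3<=B[j]=3 take 3, i++
i=1 j=2: A[i]=14>B[j]=3 take 3, j++
i=1 j=3: A[i]=14>B[j]=9 take 9, j++

j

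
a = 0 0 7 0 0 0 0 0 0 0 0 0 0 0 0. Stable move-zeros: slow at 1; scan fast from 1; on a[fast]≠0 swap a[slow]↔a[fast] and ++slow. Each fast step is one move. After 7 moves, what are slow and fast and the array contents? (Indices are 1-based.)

slow=1 fast=1: a[fast]=0, fast++
slow=1 fast=2: a[fast]=0, fast++
slow=1 fast=3: a[fast]=7≠0 swap→a[1]=7, slow++,fast++
slow=2 fast=4: a[fast]=0, fast++
slow=2 fast=5: a[fast]=0, fast++
slow=2 fast=6: a[fast]=0, fast++
slow=2 fast=7: a[fast]=0, fast++

slow=2, fast=8, a=[7, 0, 0, 0, 0, 0, 0, 0, 0, 0, 0, 0, 0, 0, 0]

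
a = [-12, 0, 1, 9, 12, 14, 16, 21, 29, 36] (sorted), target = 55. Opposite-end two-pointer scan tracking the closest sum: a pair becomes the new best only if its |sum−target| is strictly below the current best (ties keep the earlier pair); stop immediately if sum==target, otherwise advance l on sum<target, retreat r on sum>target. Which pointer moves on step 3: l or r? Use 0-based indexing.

l=0 r=9: -12+36=24 d=31 *, l++
l=1 r=9: 0+36=36 d=19 *, l++
l=2 r=9: 1+36=37 d=18 *, l++

l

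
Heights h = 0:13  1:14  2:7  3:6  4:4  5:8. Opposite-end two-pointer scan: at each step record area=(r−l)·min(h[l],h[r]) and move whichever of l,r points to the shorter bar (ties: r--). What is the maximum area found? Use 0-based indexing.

[0,5] min(13,8)*5=40 best=40 * → r--
[0,4] min(13,4)*4=16 best=40 → r--
[0,3] min(13,6)*3=18 best=40 → r--
[0,2] min(13,7)*2=14 best=40 → r--
[0,1] min(13,14)*1=13 best=40 → l++

max area = 40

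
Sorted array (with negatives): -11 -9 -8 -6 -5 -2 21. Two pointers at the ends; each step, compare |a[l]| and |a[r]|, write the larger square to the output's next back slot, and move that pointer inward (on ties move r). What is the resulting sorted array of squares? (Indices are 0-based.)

[4, 25, 36, 64, 81, 121, 441]

[0,6] |-11|<=|21| out[6]=441 → r--
[0,5] |-11|>|-2| out[5]=121 → l++
[1,5] |-9|>|-2| out[4]=81 → l++
[2,5] |-8|>|-2| out[3]=64 → l++
[3,5] |-6|>|-2| out[2]=36 → l++
[4,5] |-5|>|-2| out[1]=25 → l++
[5,5] |-2|<=|-2| out[0]=4 → r--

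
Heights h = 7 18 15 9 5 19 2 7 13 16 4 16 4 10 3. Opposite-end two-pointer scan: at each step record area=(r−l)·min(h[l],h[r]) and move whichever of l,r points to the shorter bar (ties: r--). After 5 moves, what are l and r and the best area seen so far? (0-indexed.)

l=1, r=10, best area=160

[0,14] min(7,3)*14=42 best=42 * → r--
[0,13] min(7,10)*13=91 best=91 * → l++
[1,13] min(18,10)*12=120 best=120 * → r--
[1,12] min(18,4)*11=44 best=120 → r--
[1,11] min(18,16)*10=160 best=160 * → r--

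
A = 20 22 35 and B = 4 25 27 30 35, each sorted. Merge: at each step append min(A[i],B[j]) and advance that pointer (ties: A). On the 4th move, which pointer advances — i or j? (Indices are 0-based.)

i=0 j=0: A[i]=20>B[j]=4 take 4, j++
i=0 j=1: A[i]=20<=B[j]=25 take 20, i++
i=1 j=1: A[i]=22<=B[j]=25 take 22, i++
i=2 j=1: A[i]=35>B[j]=25 take 25, j++

j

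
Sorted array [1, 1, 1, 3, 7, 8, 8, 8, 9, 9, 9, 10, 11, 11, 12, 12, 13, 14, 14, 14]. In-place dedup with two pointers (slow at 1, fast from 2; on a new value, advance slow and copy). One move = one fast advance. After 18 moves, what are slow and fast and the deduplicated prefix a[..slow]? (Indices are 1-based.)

slow=10, fast=20, prefix=[1, 3, 7, 8, 9, 10, 11, 12, 13, 14]

(s=1,f=2) a[fast]=1=a[slow] dup → fast++
(s=1,f=3) a[fast]=1=a[slow] dup → fast++
(s=1,f=4) a[fast]=3≠a[slow]=1 write a[2]=3 → slow++,fast++
(s=2,f=5) a[fast]=7≠a[slow]=3 write a[3]=7 → slow++,fast++
(s=3,f=6) a[fast]=8≠a[slow]=7 write a[4]=8 → slow++,fast++
(s=4,f=7) a[fast]=8=a[slow] dup → fast++
(s=4,f=8) a[fast]=8=a[slow] dup → fast++
(s=4,f=9) a[fast]=9≠a[slow]=8 write a[5]=9 → slow++,fast++
(s=5,f=10) a[fast]=9=a[slow] dup → fast++
(s=5,f=11) a[fast]=9=a[slow] dup → fast++
(s=5,f=12) a[fast]=10≠a[slow]=9 write a[6]=10 → slow++,fast++
(s=6,f=13) a[fast]=11≠a[slow]=10 write a[7]=11 → slow++,fast++
(s=7,f=14) a[fast]=11=a[slow] dup → fast++
(s=7,f=15) a[fast]=12≠a[slow]=11 write a[8]=12 → slow++,fast++
(s=8,f=16) a[fast]=12=a[slow] dup → fast++
(s=8,f=17) a[fast]=13≠a[slow]=12 write a[9]=13 → slow++,fast++
(s=9,f=18) a[fast]=14≠a[slow]=13 write a[10]=14 → slow++,fast++
(s=10,f=19) a[fast]=14=a[slow] dup → fast++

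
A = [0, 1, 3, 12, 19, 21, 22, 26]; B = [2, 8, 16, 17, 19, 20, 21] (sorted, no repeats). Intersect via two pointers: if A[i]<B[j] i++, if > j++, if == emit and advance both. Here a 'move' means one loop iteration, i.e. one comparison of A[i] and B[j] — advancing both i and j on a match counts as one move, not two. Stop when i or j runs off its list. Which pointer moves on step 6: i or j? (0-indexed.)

i=0 j=0: 0<2, i++
i=1 j=0: 1<2, i++
i=2 j=0: 3>2, j++
i=2 j=1: 3<8, i++
i=3 j=1: 12>8, j++
i=3 j=2: 12<16, i++

i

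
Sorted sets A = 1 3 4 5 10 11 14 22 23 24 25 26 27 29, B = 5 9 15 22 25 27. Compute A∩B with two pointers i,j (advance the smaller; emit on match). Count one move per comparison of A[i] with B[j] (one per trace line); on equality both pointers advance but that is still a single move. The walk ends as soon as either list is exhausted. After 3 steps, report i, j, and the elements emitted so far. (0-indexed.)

i=3, j=0, emitted=[]

[i=0,j=0] 1<5 → i++
[i=1,j=0] 3<5 → i++
[i=2,j=0] 4<5 → i++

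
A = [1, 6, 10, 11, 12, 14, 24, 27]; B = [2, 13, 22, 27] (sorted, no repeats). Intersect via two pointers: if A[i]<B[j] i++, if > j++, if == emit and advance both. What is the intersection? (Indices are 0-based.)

i=0 j=0: 1<2, i++
i=1 j=0: 6>2, j++
i=1 j=1: 6<13, i++
i=2 j=1: 10<13, i++
i=3 j=1: 11<13, i++
i=4 j=1: 12<13, i++
i=5 j=1: 14>13, j++
i=5 j=2: 14<22, i++
i=6 j=2: 24>22, j++
i=6 j=3: 24<27, i++
i=7 j=3: 27==27 emit, i++,j++

intersection = [27]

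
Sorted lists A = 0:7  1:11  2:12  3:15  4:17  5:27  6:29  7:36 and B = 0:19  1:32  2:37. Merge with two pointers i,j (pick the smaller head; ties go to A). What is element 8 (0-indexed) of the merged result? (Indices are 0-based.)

[i=0,j=0] A[i]=7<=B[j]=19 take 7 → i++
[i=1,j=0] A[i]=11<=B[j]=19 take 11 → i++
[i=2,j=0] A[i]=12<=B[j]=19 take 12 → i++
[i=3,j=0] A[i]=15<=B[j]=19 take 15 → i++
[i=4,j=0] A[i]=17<=B[j]=19 take 17 → i++
[i=5,j=0] A[i]=27>B[j]=19 take 19 → j++
[i=5,j=1] A[i]=27<=B[j]=32 take 27 → i++
[i=6,j=1] A[i]=29<=B[j]=32 take 29 → i++
[i=7,j=1] A[i]=36>B[j]=32 take 32 → j++
[i=7,j=2] A[i]=36<=B[j]=37 take 36 → i++
[i=8,j=2] A done, take B[j]=37 → j++

merged[8] = 32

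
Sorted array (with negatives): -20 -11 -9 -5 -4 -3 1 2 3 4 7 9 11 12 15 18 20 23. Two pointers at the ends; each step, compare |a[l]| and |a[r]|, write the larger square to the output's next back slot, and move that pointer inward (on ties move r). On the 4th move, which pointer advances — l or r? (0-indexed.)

l=0 r=17: |-20|<=|23| out[17]=529, r--
l=0 r=16: |-20|<=|20| out[16]=400, r--
l=0 r=15: |-20|>|18| out[15]=400, l++
l=1 r=15: |-11|<=|18| out[14]=324, r--

r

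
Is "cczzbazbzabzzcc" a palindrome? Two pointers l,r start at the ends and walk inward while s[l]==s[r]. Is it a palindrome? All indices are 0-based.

palindrome

[0,14] 'c'=='c' → l++,r--
[1,13] 'c'=='c' → l++,r--
[2,12] 'z'=='z' → l++,r--
[3,11] 'z'=='z' → l++,r--
[4,10] 'b'=='b' → l++,r--
[5,9] 'a'=='a' → l++,r--
[6,8] 'z'=='z' → l++,r--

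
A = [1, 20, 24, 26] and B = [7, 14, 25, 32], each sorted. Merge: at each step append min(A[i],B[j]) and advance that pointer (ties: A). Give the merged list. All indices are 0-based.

[i=0,j=0] A[i]=1<=B[j]=7 take 1 → i++
[i=1,j=0] A[i]=20>B[j]=7 take 7 → j++
[i=1,j=1] A[i]=20>B[j]=14 take 14 → j++
[i=1,j=2] A[i]=20<=B[j]=25 take 20 → i++
[i=2,j=2] A[i]=24<=B[j]=25 take 24 → i++
[i=3,j=2] A[i]=26>B[j]=25 take 25 → j++
[i=3,j=3] A[i]=26<=B[j]=32 take 26 → i++
[i=4,j=3] A done, take B[j]=32 → j++

[1, 7, 14, 20, 24, 25, 26, 32]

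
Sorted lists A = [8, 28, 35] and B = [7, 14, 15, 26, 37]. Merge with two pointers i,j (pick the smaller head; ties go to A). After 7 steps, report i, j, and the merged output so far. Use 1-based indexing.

i=4, j=5, merged so far=[7, 8, 14, 15, 26, 28, 35]

i=1 j=1: A[i]=8>B[j]=7 take 7, j++
i=1 j=2: A[i]=8<=B[j]=14 take 8, i++
i=2 j=2: A[i]=28>B[j]=14 take 14, j++
i=2 j=3: A[i]=28>B[j]=15 take 15, j++
i=2 j=4: A[i]=28>B[j]=26 take 26, j++
i=2 j=5: A[i]=28<=B[j]=37 take 28, i++
i=3 j=5: A[i]=35<=B[j]=37 take 35, i++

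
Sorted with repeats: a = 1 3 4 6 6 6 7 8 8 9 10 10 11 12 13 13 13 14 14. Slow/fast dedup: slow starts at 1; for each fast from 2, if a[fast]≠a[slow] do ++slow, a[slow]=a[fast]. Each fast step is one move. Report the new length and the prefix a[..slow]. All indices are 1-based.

length 12; prefix = [1, 3, 4, 6, 7, 8, 9, 10, 11, 12, 13, 14]

slow=1 fast=2: a[fast]=3≠a[slow]=1 write a[2]=3, slow++,fast++
slow=2 fast=3: a[fast]=4≠a[slow]=3 write a[3]=4, slow++,fast++
slow=3 fast=4: a[fast]=6≠a[slow]=4 write a[4]=6, slow++,fast++
slow=4 fast=5: a[fast]=6=a[slow] dup, fast++
slow=4 fast=6: a[fast]=6=a[slow] dup, fast++
slow=4 fast=7: a[fast]=7≠a[slow]=6 write a[5]=7, slow++,fast++
slow=5 fast=8: a[fast]=8≠a[slow]=7 write a[6]=8, slow++,fast++
slow=6 fast=9: a[fast]=8=a[slow] dup, fast++
slow=6 fast=10: a[fast]=9≠a[slow]=8 write a[7]=9, slow++,fast++
slow=7 fast=11: a[fast]=10≠a[slow]=9 write a[8]=10, slow++,fast++
slow=8 fast=12: a[fast]=10=a[slow] dup, fast++
slow=8 fast=13: a[fast]=11≠a[slow]=10 write a[9]=11, slow++,fast++
slow=9 fast=14: a[fast]=12≠a[slow]=11 write a[10]=12, slow++,fast++
slow=10 fast=15: a[fast]=13≠a[slow]=12 write a[11]=13, slow++,fast++
slow=11 fast=16: a[fast]=13=a[slow] dup, fast++
slow=11 fast=17: a[fast]=13=a[slow] dup, fast++
slow=11 fast=18: a[fast]=14≠a[slow]=13 write a[12]=14, slow++,fast++
slow=12 fast=19: a[fast]=14=a[slow] dup, fast++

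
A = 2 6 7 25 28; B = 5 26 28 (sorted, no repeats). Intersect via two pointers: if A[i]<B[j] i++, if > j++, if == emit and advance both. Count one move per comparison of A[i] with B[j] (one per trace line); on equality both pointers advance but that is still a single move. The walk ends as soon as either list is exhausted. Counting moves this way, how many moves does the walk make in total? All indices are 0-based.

7 moves

i=0 j=0: 2<5, i++
i=1 j=0: 6>5, j++
i=1 j=1: 6<26, i++
i=2 j=1: 7<26, i++
i=3 j=1: 25<26, i++
i=4 j=1: 28>26, j++
i=4 j=2: 28==28 emit, i++,j++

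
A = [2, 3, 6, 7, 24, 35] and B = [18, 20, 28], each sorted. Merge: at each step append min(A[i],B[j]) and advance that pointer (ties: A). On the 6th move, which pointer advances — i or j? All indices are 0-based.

j

[i=0,j=0] A[i]=2<=B[j]=18 take 2 → i++
[i=1,j=0] A[i]=3<=B[j]=18 take 3 → i++
[i=2,j=0] A[i]=6<=B[j]=18 take 6 → i++
[i=3,j=0] A[i]=7<=B[j]=18 take 7 → i++
[i=4,j=0] A[i]=24>B[j]=18 take 18 → j++
[i=4,j=1] A[i]=24>B[j]=20 take 20 → j++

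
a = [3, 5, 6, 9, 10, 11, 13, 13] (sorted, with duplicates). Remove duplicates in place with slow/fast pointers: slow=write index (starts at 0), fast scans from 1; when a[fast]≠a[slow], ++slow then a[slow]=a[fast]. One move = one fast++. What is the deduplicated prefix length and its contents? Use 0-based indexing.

(s=0,f=1) a[fast]=5≠a[slow]=3 write a[1]=5 → slow++,fast++
(s=1,f=2) a[fast]=6≠a[slow]=5 write a[2]=6 → slow++,fast++
(s=2,f=3) a[fast]=9≠a[slow]=6 write a[3]=9 → slow++,fast++
(s=3,f=4) a[fast]=10≠a[slow]=9 write a[4]=10 → slow++,fast++
(s=4,f=5) a[fast]=11≠a[slow]=10 write a[5]=11 → slow++,fast++
(s=5,f=6) a[fast]=13≠a[slow]=11 write a[6]=13 → slow++,fast++
(s=6,f=7) a[fast]=13=a[slow] dup → fast++

length 7; prefix = [3, 5, 6, 9, 10, 11, 13]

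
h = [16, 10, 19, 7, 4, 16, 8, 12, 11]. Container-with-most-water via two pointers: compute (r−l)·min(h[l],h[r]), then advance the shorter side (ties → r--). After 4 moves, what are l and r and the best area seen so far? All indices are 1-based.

l=1, r=5, best area=88

l=1 r=9: min(16,11)*8=88 best=88 *, r--
l=1 r=8: min(16,12)*7=84 best=88, r--
l=1 r=7: min(16,8)*6=48 best=88, r--
l=1 r=6: min(16,16)*5=80 best=88, r--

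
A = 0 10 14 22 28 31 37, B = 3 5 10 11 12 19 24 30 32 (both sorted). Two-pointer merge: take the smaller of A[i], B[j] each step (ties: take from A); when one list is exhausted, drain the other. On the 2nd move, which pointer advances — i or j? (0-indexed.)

j

[i=0,j=0] A[i]=0<=B[j]=3 take 0 → i++
[i=1,j=0] A[i]=10>B[j]=3 take 3 → j++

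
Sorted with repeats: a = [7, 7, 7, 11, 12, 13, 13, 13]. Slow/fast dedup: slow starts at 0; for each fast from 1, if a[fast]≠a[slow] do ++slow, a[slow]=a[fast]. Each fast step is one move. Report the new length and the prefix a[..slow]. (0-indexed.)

(s=0,f=1) a[fast]=7=a[slow] dup → fast++
(s=0,f=2) a[fast]=7=a[slow] dup → fast++
(s=0,f=3) a[fast]=11≠a[slow]=7 write a[1]=11 → slow++,fast++
(s=1,f=4) a[fast]=12≠a[slow]=11 write a[2]=12 → slow++,fast++
(s=2,f=5) a[fast]=13≠a[slow]=12 write a[3]=13 → slow++,fast++
(s=3,f=6) a[fast]=13=a[slow] dup → fast++
(s=3,f=7) a[fast]=13=a[slow] dup → fast++

length 4; prefix = [7, 11, 12, 13]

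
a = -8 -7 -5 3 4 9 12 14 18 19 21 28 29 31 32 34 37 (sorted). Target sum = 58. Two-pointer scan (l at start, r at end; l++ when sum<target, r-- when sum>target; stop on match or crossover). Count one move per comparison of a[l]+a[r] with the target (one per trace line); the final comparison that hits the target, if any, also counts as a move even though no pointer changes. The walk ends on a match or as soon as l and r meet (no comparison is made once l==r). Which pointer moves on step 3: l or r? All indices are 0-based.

[0,16] -8+37=29 <58 → l++
[1,16] -7+37=30 <58 → l++
[2,16] -5+37=32 <58 → l++

l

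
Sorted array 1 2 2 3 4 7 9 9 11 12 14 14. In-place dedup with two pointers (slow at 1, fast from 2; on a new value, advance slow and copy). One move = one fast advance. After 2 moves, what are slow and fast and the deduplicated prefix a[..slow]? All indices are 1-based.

slow=2, fast=4, prefix=[1, 2]

(s=1,f=2) a[fast]=2≠a[slow]=1 write a[2]=2 → slow++,fast++
(s=2,f=3) a[fast]=2=a[slow] dup → fast++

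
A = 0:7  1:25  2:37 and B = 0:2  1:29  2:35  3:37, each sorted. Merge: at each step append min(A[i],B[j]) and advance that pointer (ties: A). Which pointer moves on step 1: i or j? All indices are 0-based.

[i=0,j=0] A[i]=7>B[j]=2 take 2 → j++

j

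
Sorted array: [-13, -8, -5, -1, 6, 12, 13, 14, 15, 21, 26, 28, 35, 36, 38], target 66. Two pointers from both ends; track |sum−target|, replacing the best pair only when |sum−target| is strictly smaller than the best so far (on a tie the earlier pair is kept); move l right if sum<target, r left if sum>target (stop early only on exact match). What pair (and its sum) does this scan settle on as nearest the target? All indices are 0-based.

[0,14] -13+38=25 d=41 * → l++
[1,14] -8+38=30 d=36 * → l++
[2,14] -5+38=33 d=33 * → l++
[3,14] -1+38=37 d=29 * → l++
[4,14] 6+38=44 d=22 * → l++
[5,14] 12+38=50 d=16 * → l++
[6,14] 13+38=51 d=15 * → l++
[7,14] 14+38=52 d=14 * → l++
[8,14] 15+38=53 d=13 * → l++
[9,14] 21+38=59 d=7 * → l++
[10,14] 26+38=64 d=2 * → l++
[11,14] 28+38=66 d=0 * → stop

pair (28, 38) with sum 66 (|Δ|=0)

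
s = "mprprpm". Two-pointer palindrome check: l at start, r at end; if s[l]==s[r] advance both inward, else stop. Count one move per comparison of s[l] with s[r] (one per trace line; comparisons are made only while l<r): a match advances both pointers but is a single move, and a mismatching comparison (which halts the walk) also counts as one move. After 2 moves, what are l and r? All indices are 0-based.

l=0 r=6: 'm'=='m', l++,r--
l=1 r=5: 'p'=='p', l++,r--

l=2, r=4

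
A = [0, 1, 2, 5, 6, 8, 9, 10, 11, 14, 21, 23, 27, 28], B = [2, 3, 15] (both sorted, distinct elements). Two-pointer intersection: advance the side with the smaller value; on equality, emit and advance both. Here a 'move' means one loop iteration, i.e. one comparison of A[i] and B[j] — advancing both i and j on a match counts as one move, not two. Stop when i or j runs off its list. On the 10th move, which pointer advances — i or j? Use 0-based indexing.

i

[i=0,j=0] 0<2 → i++
[i=1,j=0] 1<2 → i++
[i=2,j=0] 2==2 emit → i++,j++
[i=3,j=1] 5>3 → j++
[i=3,j=2] 5<15 → i++
[i=4,j=2] 6<15 → i++
[i=5,j=2] 8<15 → i++
[i=6,j=2] 9<15 → i++
[i=7,j=2] 10<15 → i++
[i=8,j=2] 11<15 → i++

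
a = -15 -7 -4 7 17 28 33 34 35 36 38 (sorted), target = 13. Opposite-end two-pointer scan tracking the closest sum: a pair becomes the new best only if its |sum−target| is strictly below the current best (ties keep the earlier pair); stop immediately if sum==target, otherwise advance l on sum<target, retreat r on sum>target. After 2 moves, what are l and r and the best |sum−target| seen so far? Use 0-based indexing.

l=0 r=10: -15+38=23 d=10 *, r--
l=0 r=9: -15+36=21 d=8 *, r--

l=0, r=8, best |Δ|=8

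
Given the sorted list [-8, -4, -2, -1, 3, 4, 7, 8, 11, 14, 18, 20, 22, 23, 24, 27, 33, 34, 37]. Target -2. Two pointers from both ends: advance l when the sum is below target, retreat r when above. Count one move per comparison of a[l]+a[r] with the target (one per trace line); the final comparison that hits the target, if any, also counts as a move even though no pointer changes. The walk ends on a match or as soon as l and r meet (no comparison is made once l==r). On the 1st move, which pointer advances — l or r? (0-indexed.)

r

l=0 r=18: -8+37=29 >-2, r--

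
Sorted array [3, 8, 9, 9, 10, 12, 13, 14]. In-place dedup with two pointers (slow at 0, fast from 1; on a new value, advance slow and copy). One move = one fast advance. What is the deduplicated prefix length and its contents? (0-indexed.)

(s=0,f=1) a[fast]=8≠a[slow]=3 write a[1]=8 → slow++,fast++
(s=1,f=2) a[fast]=9≠a[slow]=8 write a[2]=9 → slow++,fast++
(s=2,f=3) a[fast]=9=a[slow] dup → fast++
(s=2,f=4) a[fast]=10≠a[slow]=9 write a[3]=10 → slow++,fast++
(s=3,f=5) a[fast]=12≠a[slow]=10 write a[4]=12 → slow++,fast++
(s=4,f=6) a[fast]=13≠a[slow]=12 write a[5]=13 → slow++,fast++
(s=5,f=7) a[fast]=14≠a[slow]=13 write a[6]=14 → slow++,fast++

length 7; prefix = [3, 8, 9, 10, 12, 13, 14]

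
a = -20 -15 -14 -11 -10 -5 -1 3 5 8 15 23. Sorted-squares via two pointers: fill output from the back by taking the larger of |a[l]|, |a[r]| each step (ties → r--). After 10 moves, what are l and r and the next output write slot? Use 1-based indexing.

l=1 r=12: |-20|<=|23| out[12]=529, r--
l=1 r=11: |-20|>|15| out[11]=400, l++
l=2 r=11: |-15|<=|15| out[10]=225, r--
l=2 r=10: |-15|>|8| out[9]=225, l++
l=3 r=10: |-14|>|8| out[8]=196, l++
l=4 r=10: |-11|>|8| out[7]=121, l++
l=5 r=10: |-10|>|8| out[6]=100, l++
l=6 r=10: |-5|<=|8| out[5]=64, r--
l=6 r=9: |-5|<=|5| out[4]=25, r--
l=6 r=8: |-5|>|3| out[3]=25, l++

l=7, r=8, next write slot=2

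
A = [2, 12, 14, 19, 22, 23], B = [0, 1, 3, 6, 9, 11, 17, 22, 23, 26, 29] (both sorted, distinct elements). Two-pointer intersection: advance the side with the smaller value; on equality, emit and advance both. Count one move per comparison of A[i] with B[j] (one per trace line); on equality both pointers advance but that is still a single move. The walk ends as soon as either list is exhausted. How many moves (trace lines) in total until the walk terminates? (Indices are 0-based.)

13 moves

[i=0,j=0] 2>0 → j++
[i=0,j=1] 2>1 → j++
[i=0,j=2] 2<3 → i++
[i=1,j=2] 12>3 → j++
[i=1,j=3] 12>6 → j++
[i=1,j=4] 12>9 → j++
[i=1,j=5] 12>11 → j++
[i=1,j=6] 12<17 → i++
[i=2,j=6] 14<17 → i++
[i=3,j=6] 19>17 → j++
[i=3,j=7] 19<22 → i++
[i=4,j=7] 22==22 emit → i++,j++
[i=5,j=8] 23==23 emit → i++,j++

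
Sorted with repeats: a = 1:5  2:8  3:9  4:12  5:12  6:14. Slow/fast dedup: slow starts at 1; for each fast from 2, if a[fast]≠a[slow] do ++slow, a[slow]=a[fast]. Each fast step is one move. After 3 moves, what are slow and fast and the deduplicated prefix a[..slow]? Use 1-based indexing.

slow=4, fast=5, prefix=[5, 8, 9, 12]

(s=1,f=2) a[fast]=8≠a[slow]=5 write a[2]=8 → slow++,fast++
(s=2,f=3) a[fast]=9≠a[slow]=8 write a[3]=9 → slow++,fast++
(s=3,f=4) a[fast]=12≠a[slow]=9 write a[4]=12 → slow++,fast++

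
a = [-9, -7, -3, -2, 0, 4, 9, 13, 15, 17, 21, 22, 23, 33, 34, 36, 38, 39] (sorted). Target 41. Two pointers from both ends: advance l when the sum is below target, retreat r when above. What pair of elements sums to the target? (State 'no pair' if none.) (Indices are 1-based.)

[1,18] -9+39=30 <41 → l++
[2,18] -7+39=32 <41 → l++
[3,18] -3+39=36 <41 → l++
[4,18] -2+39=37 <41 → l++
[5,18] 0+39=39 <41 → l++
[6,18] 4+39=43 >41 → r--
[6,17] 4+38=42 >41 → r--
[6,16] 4+36=40 <41 → l++
[7,16] 9+36=45 >41 → r--
[7,15] 9+34=43 >41 → r--
[7,14] 9+33=42 >41 → r--
[7,13] 9+23=32 <41 → l++
[8,13] 13+23=36 <41 → l++
[9,13] 15+23=38 <41 → l++
[10,13] 17+23=40 <41 → l++
[11,13] 21+23=44 >41 → r--
[11,12] 21+22=43 >41 → r--

no pair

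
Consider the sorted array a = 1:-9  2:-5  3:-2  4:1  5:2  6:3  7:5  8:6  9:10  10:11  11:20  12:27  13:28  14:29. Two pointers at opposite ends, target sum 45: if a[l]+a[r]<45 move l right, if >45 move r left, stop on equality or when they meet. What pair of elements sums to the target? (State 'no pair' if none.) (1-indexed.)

l=1 r=14: -9+29=20 <45, l++
l=2 r=14: -5+29=24 <45, l++
l=3 r=14: -2+29=27 <45, l++
l=4 r=14: 1+29=30 <45, l++
l=5 r=14: 2+29=31 <45, l++
l=6 r=14: 3+29=32 <45, l++
l=7 r=14: 5+29=34 <45, l++
l=8 r=14: 6+29=35 <45, l++
l=9 r=14: 10+29=39 <45, l++
l=10 r=14: 11+29=40 <45, l++
l=11 r=14: 20+29=49 >45, r--
l=11 r=13: 20+28=48 >45, r--
l=11 r=12: 20+27=47 >45, r--

no pair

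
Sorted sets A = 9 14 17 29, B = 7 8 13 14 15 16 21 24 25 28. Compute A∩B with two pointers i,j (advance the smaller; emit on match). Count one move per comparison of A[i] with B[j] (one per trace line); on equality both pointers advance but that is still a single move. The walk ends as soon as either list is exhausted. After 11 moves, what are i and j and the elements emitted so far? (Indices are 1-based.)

i=1 j=1: 9>7, j++
i=1 j=2: 9>8, j++
i=1 j=3: 9<13, i++
i=2 j=3: 14>13, j++
i=2 j=4: 14==14 emit, i++,j++
i=3 j=5: 17>15, j++
i=3 j=6: 17>16, j++
i=3 j=7: 17<21, i++
i=4 j=7: 29>21, j++
i=4 j=8: 29>24, j++
i=4 j=9: 29>25, j++

i=4, j=10, emitted=[14]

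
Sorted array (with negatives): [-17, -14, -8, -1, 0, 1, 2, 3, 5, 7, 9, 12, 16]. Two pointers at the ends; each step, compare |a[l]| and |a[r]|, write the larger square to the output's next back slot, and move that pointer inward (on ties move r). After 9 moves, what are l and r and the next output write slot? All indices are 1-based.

[1,13] |-17|>|16| out[13]=289 → l++
[2,13] |-14|<=|16| out[12]=256 → r--
[2,12] |-14|>|12| out[11]=196 → l++
[3,12] |-8|<=|12| out[10]=144 → r--
[3,11] |-8|<=|9| out[9]=81 → r--
[3,10] |-8|>|7| out[8]=64 → l++
[4,10] |-1|<=|7| out[7]=49 → r--
[4,9] |-1|<=|5| out[6]=25 → r--
[4,8] |-1|<=|3| out[5]=9 → r--

l=4, r=7, next write slot=4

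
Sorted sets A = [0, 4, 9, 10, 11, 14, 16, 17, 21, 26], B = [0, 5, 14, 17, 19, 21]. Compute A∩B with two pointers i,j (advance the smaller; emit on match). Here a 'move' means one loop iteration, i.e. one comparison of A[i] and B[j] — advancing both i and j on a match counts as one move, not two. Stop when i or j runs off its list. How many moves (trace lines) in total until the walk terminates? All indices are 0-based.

i=0 j=0: 0==0 emit, i++,j++
i=1 j=1: 4<5, i++
i=2 j=1: 9>5, j++
i=2 j=2: 9<14, i++
i=3 j=2: 10<14, i++
i=4 j=2: 11<14, i++
i=5 j=2: 14==14 emit, i++,j++
i=6 j=3: 16<17, i++
i=7 j=3: 17==17 emit, i++,j++
i=8 j=4: 21>19, j++
i=8 j=5: 21==21 emit, i++,j++

11 moves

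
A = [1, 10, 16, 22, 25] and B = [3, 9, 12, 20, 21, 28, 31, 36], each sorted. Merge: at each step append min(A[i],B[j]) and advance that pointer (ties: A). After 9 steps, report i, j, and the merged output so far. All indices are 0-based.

i=4, j=5, merged so far=[1, 3, 9, 10, 12, 16, 20, 21, 22]

i=0 j=0: A[i]=1<=B[j]=3 take 1, i++
i=1 j=0: A[i]=10>B[j]=3 take 3, j++
i=1 j=1: A[i]=10>B[j]=9 take 9, j++
i=1 j=2: A[i]=10<=B[j]=12 take 10, i++
i=2 j=2: A[i]=16>B[j]=12 take 12, j++
i=2 j=3: A[i]=16<=B[j]=20 take 16, i++
i=3 j=3: A[i]=22>B[j]=20 take 20, j++
i=3 j=4: A[i]=22>B[j]=21 take 21, j++
i=3 j=5: A[i]=22<=B[j]=28 take 22, i++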